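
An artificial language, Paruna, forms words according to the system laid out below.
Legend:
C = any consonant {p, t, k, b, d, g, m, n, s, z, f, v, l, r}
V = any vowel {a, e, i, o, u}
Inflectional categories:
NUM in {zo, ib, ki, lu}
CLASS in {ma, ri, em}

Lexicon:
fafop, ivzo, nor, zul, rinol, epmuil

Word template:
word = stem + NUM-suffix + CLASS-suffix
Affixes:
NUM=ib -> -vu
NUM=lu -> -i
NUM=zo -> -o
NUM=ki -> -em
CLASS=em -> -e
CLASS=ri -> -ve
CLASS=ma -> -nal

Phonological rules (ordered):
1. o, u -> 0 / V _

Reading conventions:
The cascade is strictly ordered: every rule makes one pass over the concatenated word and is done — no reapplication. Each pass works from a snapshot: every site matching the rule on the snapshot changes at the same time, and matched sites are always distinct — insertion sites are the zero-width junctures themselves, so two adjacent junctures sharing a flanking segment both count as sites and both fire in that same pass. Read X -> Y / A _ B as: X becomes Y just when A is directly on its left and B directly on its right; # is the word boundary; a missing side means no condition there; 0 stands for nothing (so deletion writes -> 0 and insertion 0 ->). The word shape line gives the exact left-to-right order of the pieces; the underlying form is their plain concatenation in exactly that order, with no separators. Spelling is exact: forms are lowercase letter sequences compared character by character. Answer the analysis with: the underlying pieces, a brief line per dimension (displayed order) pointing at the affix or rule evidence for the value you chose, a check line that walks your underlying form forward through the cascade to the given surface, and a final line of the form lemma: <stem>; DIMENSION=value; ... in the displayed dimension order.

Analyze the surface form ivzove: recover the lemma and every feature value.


underlying: ivzo-o-ve
NUM=zo - signalled by the affix -o
CLASS=ri - signalled by the affix -ve
check: ivzoove -> ivzove
lemma: ivzo; NUM=zo; CLASS=ri


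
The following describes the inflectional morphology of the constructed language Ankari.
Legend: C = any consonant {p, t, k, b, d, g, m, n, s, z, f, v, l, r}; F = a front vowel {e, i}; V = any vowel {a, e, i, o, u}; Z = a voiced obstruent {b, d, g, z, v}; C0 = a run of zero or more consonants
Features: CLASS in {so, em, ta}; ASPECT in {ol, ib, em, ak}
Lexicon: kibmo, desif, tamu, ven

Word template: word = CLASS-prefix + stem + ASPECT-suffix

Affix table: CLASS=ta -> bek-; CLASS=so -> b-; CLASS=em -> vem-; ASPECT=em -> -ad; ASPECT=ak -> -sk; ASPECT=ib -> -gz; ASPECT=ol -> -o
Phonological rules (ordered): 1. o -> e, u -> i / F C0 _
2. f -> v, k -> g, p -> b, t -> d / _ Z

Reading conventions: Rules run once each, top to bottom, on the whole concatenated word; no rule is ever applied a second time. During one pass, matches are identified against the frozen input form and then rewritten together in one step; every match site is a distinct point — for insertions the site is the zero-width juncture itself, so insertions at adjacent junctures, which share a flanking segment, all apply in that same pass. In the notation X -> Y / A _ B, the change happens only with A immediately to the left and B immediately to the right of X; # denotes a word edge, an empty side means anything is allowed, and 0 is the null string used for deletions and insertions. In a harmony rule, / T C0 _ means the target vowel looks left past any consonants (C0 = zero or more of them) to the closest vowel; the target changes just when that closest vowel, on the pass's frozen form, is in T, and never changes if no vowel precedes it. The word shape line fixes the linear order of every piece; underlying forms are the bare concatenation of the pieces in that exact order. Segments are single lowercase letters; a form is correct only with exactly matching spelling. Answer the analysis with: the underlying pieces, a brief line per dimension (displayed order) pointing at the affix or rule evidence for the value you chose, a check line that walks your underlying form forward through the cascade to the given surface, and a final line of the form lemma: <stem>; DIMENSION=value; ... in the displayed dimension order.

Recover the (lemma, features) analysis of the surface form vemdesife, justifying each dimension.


underlying: vem-desif-o
CLASS=em - signalled by the affix vem-
ASPECT=ol - signalled by the affix -o
check: vemdesifo -> vemdesife -> vemdesife
lemma: desif; CLASS=em; ASPECT=ol


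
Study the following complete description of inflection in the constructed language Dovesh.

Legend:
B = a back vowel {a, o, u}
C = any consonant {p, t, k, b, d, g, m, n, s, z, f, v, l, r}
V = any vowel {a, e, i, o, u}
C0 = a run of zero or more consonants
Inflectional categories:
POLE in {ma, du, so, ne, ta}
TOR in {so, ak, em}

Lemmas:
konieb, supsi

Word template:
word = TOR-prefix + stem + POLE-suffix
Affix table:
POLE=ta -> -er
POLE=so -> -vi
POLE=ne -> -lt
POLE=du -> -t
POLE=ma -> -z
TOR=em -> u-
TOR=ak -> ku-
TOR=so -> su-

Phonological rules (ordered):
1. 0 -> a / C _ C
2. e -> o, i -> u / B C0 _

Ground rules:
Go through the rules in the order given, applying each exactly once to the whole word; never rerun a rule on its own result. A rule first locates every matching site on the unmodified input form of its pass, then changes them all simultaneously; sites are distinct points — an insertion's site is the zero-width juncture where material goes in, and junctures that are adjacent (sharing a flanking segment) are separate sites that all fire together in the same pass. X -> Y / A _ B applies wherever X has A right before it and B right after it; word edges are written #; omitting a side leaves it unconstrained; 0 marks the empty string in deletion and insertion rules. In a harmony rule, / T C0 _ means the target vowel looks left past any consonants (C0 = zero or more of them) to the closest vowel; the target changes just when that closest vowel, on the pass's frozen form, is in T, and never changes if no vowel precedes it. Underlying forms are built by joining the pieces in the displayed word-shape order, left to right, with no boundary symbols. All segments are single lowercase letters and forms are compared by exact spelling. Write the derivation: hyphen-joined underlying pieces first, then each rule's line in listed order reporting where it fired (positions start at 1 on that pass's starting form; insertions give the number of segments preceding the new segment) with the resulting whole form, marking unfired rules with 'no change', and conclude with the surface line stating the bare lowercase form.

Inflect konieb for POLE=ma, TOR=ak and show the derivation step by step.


underlying: ku-konieb-z
1. 0 -> a / C _ C: inserts after position(s) 8: kukoniebaz
2. e -> o, i -> u / B C0 _: fires at position(s) 6: kukonuebaz
surface: kukonuebaz


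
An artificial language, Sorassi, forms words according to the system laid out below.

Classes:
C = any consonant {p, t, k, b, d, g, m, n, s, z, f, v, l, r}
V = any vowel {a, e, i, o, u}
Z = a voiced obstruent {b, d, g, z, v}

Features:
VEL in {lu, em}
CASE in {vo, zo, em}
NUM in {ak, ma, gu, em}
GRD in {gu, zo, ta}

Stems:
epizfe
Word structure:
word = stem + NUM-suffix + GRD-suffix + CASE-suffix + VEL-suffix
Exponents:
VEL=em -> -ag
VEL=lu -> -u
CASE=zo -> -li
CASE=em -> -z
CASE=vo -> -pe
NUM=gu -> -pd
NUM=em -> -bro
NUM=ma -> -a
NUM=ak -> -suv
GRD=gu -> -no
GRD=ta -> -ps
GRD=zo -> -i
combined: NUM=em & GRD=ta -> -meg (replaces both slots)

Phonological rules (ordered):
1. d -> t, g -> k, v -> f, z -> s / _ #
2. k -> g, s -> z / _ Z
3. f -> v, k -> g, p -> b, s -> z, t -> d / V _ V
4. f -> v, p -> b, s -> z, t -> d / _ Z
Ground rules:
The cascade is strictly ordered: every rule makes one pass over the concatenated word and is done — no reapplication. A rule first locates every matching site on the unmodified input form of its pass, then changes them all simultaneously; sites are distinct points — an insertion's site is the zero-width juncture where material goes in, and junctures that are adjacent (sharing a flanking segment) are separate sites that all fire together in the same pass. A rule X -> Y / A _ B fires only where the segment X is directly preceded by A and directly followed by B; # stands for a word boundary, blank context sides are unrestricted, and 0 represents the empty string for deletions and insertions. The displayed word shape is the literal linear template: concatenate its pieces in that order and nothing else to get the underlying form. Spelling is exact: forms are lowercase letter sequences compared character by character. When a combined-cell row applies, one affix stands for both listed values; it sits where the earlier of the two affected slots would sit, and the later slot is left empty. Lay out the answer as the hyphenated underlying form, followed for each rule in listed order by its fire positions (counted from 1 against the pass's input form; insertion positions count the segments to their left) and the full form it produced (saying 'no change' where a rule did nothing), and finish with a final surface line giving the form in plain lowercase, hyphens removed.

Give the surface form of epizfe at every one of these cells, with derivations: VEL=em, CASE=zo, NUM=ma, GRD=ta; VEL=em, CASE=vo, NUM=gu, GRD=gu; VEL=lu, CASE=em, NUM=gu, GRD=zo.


cell VEL=em, CASE=zo, NUM=ma, GRD=ta:
underlying: epizfe-a-ps-li-ag
1. d -> t, g -> k, v -> f, z -> s / _ #: fires at position(s) 13: epizfeapsliak
2. k -> g, s -> z / _ Z: no change
3. f -> v, k -> g, p -> b, s -> z, t -> d / V _ V: fires at position(s) 2: ebizfeapsliak
4. f -> v, p -> b, s -> z, t -> d / _ Z: no change
surface: ebizfeapsliak

cell VEL=em, CASE=vo, NUM=gu, GRD=gu:
underlying: epizfe-pd-no-pe-ag
1. d -> t, g -> k, v -> f, z -> s / _ #: fires at position(s) 14: epizfepdnopeak
2. k -> g, s -> z / _ Z: no change
3. f -> v, k -> g, p -> b, s -> z, t -> d / V _ V: fires at position(s) 2, 11: ebizfepdnobeak
4. f -> v, p -> b, s -> z, t -> d / _ Z: fires at position(s) 7: ebizfebdnobeak
surface: ebizfebdnobeak

cell VEL=lu, CASE=em, NUM=gu, GRD=zo:
underlying: epizfe-pd-i-z-u
1. d -> t, g -> k, v -> f, z -> s / _ #: no change
2. k -> g, s -> z / _ Z: no change
3. f -> v, k -> g, p -> b, s -> z, t -> d / V _ V: fires at position(s) 2: ebizfepdizu
4. f -> v, p -> b, s -> z, t -> d / _ Z: fires at position(s) 7: ebizfebdizu
surface: ebizfebdizu


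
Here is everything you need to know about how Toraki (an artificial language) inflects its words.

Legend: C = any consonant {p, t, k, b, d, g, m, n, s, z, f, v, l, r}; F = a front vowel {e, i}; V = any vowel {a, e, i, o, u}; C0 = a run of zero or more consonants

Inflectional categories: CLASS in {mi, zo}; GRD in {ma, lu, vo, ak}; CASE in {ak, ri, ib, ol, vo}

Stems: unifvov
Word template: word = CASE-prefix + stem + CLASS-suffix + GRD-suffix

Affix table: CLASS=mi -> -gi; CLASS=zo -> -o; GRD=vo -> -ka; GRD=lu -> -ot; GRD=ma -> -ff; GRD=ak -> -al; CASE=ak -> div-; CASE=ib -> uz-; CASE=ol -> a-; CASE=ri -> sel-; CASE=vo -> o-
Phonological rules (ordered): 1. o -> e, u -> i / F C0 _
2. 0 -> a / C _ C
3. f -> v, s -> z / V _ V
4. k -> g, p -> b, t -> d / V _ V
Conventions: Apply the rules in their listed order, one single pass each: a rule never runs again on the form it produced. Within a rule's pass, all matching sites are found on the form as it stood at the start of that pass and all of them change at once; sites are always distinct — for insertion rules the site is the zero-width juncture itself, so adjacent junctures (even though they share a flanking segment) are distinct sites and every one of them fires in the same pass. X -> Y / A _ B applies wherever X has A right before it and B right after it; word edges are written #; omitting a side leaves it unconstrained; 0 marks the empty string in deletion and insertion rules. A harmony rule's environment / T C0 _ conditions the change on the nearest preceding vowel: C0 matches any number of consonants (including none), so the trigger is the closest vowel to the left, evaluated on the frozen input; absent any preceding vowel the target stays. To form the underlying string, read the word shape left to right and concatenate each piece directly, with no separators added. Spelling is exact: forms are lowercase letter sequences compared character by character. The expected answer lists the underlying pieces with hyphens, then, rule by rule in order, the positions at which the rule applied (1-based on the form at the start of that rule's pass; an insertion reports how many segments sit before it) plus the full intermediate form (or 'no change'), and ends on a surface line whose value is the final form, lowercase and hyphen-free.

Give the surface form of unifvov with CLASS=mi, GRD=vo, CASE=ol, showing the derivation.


underlying: a-unifvov-gi-ka
1. o -> e, u -> i / F C0 _: fires at position(s) 7: aunifvevgika
2. 0 -> a / C _ C: inserts after position(s) 5, 8: aunifavevagika
3. f -> v, s -> z / V _ V: fires at position(s) 5: aunivavevagika
4. k -> g, p -> b, t -> d / V _ V: fires at position(s) 13: aunivavevagiga
surface: aunivavevagiga


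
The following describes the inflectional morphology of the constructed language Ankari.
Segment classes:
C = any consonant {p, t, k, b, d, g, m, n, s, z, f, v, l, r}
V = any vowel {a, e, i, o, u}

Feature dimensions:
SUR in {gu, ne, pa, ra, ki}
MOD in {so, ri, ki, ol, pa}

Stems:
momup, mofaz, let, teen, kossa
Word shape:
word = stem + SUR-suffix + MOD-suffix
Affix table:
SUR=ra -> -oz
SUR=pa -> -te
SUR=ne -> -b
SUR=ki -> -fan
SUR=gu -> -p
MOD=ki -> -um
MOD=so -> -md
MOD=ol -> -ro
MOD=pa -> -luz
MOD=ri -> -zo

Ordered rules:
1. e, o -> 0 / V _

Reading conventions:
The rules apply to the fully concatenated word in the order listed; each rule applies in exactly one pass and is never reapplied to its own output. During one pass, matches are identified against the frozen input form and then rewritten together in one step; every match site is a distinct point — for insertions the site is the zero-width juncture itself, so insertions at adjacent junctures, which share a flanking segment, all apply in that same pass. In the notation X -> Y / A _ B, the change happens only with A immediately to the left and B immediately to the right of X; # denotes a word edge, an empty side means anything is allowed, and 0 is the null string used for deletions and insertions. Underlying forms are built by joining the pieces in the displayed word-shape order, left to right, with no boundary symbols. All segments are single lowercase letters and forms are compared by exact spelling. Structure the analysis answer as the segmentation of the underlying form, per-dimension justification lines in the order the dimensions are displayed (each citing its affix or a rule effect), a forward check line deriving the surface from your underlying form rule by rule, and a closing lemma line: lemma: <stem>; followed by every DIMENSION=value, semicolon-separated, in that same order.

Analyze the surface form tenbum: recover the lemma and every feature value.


underlying: teen-b-um
SUR=ne - signalled by the affix -b
MOD=ki - signalled by the affix -um
check: teenbum -> tenbum
lemma: teen; SUR=ne; MOD=ki


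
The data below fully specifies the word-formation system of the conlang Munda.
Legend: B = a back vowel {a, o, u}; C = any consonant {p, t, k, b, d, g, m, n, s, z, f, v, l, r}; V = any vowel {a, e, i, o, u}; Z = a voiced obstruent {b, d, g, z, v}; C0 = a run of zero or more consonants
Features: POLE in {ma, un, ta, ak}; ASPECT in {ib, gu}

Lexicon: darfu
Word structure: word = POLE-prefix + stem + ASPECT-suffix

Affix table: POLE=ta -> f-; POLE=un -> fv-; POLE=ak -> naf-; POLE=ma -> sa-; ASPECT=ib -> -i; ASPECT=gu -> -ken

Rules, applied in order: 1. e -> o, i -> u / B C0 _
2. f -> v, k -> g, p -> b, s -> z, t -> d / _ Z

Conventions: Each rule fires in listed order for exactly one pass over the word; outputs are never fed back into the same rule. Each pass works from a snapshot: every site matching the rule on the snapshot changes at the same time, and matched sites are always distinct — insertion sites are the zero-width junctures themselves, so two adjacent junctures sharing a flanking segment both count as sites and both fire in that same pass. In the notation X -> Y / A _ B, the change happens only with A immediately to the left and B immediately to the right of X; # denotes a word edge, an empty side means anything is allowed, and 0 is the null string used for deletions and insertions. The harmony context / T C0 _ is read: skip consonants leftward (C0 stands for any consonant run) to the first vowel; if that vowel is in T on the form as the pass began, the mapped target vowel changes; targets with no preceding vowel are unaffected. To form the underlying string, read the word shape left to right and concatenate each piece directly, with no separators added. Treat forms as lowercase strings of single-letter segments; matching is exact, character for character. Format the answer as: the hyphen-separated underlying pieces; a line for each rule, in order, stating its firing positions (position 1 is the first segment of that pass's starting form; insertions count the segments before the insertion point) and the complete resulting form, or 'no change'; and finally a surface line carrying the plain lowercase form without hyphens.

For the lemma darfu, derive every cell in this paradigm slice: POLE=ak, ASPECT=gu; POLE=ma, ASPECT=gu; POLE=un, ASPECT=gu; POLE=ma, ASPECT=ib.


cell POLE=ak, ASPECT=gu:
underlying: naf-darfu-ken
1. e -> o, i -> u / B C0 _: fires at position(s) 10: nafdarfukon
2. f -> v, k -> g, p -> b, s -> z, t -> d / _ Z: fires at position(s) 3: navdarfukon
surface: navdarfukon

cell POLE=ma, ASPECT=gu:
underlying: sa-darfu-ken
1. e -> o, i -> u / B C0 _: fires at position(s) 9: sadarfukon
2. f -> v, k -> g, p -> b, s -> z, t -> d / _ Z: no change
surface: sadarfukon

cell POLE=un, ASPECT=gu:
underlying: fv-darfu-ken
1. e -> o, i -> u / B C0 _: fires at position(s) 9: fvdarfukon
2. f -> v, k -> g, p -> b, s -> z, t -> d / _ Z: fires at position(s) 1: vvdarfukon
surface: vvdarfukon

cell POLE=ma, ASPECT=ib:
underlying: sa-darfu-i
1. e -> o, i -> u / B C0 _: fires at position(s) 8: sadarfuu
2. f -> v, k -> g, p -> b, s -> z, t -> d / _ Z: no change
surface: sadarfuu


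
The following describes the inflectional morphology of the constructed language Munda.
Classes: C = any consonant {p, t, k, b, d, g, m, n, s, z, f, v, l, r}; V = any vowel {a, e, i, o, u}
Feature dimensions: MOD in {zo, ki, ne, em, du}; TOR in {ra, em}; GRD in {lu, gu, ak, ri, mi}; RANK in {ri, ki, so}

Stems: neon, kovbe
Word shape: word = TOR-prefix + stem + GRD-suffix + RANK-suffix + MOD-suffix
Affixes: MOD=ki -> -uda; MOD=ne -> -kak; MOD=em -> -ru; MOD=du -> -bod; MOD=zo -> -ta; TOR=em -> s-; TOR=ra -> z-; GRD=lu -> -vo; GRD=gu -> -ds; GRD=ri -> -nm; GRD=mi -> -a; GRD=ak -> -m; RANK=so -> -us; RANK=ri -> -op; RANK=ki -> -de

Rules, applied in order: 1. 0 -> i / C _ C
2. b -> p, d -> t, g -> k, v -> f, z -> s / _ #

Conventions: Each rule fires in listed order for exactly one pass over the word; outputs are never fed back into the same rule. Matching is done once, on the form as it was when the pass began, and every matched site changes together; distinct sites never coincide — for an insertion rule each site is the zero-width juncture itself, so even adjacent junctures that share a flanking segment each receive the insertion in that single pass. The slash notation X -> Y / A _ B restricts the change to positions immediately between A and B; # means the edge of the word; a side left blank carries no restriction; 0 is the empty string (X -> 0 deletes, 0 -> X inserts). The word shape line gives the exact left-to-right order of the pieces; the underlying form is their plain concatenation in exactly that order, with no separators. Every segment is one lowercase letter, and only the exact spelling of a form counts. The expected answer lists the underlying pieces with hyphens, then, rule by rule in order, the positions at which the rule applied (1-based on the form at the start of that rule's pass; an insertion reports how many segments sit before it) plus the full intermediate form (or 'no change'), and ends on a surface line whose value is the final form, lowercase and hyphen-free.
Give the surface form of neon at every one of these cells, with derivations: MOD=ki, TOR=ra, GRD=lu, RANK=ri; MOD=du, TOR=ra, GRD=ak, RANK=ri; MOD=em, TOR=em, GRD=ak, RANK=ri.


cell MOD=ki, TOR=ra, GRD=lu, RANK=ri:
underlying: z-neon-vo-op-uda
1. 0 -> i / C _ C: inserts after position(s) 1, 5: zineonivoopuda
2. b -> p, d -> t, g -> k, v -> f, z -> s / _ #: no change
surface: zineonivoopuda

cell MOD=du, TOR=ra, GRD=ak, RANK=ri:
underlying: z-neon-m-op-bod
1. 0 -> i / C _ C: inserts after position(s) 1, 5, 8: zineonimopibod
2. b -> p, d -> t, g -> k, v -> f, z -> s / _ #: fires at position(s) 14: zineonimopibot
surface: zineonimopibot

cell MOD=em, TOR=em, GRD=ak, RANK=ri:
underlying: s-neon-m-op-ru
1. 0 -> i / C _ C: inserts after position(s) 1, 5, 8: sineonimopiru
2. b -> p, d -> t, g -> k, v -> f, z -> s / _ #: no change
surface: sineonimopiru


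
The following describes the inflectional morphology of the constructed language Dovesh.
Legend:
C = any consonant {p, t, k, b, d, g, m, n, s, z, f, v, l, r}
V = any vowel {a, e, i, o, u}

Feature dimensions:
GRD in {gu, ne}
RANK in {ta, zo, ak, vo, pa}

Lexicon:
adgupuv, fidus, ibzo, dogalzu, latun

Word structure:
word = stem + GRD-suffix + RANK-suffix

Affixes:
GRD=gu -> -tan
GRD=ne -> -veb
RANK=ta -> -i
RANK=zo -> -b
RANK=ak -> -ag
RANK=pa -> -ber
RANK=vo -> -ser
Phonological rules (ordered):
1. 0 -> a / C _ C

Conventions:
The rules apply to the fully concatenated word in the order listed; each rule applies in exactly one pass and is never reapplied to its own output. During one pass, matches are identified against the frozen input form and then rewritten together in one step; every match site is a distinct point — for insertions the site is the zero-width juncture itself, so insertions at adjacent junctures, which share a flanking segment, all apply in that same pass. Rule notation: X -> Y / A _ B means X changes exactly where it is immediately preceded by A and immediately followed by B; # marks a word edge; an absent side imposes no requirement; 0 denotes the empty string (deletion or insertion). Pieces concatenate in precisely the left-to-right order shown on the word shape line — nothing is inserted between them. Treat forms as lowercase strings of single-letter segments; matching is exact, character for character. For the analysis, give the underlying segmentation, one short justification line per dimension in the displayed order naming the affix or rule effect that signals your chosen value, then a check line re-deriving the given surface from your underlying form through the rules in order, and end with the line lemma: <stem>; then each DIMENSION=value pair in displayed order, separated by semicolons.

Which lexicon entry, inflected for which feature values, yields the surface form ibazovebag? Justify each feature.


underlying: ibzo-veb-ag
GRD=ne - signalled by the affix -veb
RANK=ak - signalled by the affix -ag
check: ibzovebag -> ibazovebag
lemma: ibzo; GRD=ne; RANK=ak


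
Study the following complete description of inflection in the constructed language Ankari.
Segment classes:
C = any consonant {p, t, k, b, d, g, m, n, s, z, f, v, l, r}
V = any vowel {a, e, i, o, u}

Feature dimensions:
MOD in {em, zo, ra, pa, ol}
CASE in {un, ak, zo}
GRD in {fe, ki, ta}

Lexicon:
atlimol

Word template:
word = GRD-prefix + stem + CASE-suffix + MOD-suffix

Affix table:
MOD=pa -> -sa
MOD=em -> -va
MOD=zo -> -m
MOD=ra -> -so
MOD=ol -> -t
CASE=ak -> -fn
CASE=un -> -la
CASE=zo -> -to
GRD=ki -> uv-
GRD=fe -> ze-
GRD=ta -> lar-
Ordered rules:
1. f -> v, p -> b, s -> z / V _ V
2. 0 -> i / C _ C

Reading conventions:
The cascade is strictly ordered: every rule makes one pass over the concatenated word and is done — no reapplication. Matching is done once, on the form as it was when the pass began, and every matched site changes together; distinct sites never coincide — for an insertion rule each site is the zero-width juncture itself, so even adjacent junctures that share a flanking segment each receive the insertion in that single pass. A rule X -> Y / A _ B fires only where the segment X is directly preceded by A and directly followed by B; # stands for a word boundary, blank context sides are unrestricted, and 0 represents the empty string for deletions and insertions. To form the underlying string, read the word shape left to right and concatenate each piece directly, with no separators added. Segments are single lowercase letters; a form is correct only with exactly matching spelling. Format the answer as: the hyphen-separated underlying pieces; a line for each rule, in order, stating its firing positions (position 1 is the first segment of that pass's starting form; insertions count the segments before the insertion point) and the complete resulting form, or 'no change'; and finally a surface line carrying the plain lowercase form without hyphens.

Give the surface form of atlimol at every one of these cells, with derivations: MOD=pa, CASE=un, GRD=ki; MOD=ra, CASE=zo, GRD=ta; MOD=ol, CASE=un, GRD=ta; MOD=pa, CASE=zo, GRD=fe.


cell MOD=pa, CASE=un, GRD=ki:
underlying: uv-atlimol-la-sa
1. f -> v, p -> b, s -> z / V _ V: fires at position(s) 12: uvatlimollaza
2. 0 -> i / C _ C: inserts after position(s) 4, 9: uvatilimolilaza
surface: uvatilimolilaza

cell MOD=ra, CASE=zo, GRD=ta:
underlying: lar-atlimol-to-so
1. f -> v, p -> b, s -> z / V _ V: fires at position(s) 13: laratlimoltozo
2. 0 -> i / C _ C: inserts after position(s) 5, 10: laratilimolitozo
surface: laratilimolitozo

cell MOD=ol, CASE=un, GRD=ta:
underlying: lar-atlimol-la-t
1. f -> v, p -> b, s -> z / V _ V: no change
2. 0 -> i / C _ C: inserts after position(s) 5, 10: laratilimolilat
surface: laratilimolilat

cell MOD=pa, CASE=zo, GRD=fe:
underlying: ze-atlimol-to-sa
1. f -> v, p -> b, s -> z / V _ V: fires at position(s) 12: zeatlimoltoza
2. 0 -> i / C _ C: inserts after position(s) 4, 9: zeatilimolitoza
surface: zeatilimolitoza


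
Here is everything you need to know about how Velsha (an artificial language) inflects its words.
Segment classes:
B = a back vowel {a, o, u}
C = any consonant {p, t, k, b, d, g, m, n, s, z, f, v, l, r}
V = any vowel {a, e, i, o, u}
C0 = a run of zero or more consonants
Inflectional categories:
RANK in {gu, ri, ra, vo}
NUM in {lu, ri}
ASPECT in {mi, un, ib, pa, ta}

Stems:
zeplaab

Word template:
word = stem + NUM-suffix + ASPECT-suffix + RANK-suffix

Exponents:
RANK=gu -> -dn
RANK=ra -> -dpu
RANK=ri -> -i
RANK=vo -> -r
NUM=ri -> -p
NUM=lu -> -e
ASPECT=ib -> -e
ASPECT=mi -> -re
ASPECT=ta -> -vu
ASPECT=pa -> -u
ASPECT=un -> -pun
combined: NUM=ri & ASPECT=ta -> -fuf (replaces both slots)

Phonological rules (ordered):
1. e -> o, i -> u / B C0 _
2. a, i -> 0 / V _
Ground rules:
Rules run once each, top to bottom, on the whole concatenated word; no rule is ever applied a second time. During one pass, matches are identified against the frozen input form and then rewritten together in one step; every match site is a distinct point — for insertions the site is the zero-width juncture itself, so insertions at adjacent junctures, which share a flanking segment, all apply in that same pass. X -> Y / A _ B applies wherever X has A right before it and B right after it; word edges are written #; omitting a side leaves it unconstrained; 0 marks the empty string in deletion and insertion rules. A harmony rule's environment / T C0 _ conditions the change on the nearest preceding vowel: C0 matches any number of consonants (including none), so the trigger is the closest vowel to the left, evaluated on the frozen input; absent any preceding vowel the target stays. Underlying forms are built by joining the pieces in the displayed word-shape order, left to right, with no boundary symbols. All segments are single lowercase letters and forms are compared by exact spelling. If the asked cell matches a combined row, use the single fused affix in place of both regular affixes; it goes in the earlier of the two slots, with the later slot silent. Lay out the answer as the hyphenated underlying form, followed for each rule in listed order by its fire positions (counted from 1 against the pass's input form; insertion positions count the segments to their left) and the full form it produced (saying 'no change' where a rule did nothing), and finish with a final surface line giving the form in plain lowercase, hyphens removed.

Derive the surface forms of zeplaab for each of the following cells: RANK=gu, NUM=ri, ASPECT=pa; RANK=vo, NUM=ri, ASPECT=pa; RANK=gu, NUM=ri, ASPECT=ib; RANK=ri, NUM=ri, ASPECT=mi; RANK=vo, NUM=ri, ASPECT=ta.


cell RANK=gu, NUM=ri, ASPECT=pa:
underlying: zeplaab-p-u-dn
1. e -> o, i -> u / B C0 _: no change
2. a, i -> 0 / V _: fires at position(s) 6: zeplabpudn
surface: zeplabpudn

cell RANK=vo, NUM=ri, ASPECT=pa:
underlying: zeplaab-p-u-r
1. e -> o, i -> u / B C0 _: no change
2. a, i -> 0 / V _: fires at position(s) 6: zeplabpur
surface: zeplabpur

cell RANK=gu, NUM=ri, ASPECT=ib:
underlying: zeplaab-p-e-dn
1. e -> o, i -> u / B C0 _: fires at position(s) 9: zeplaabpodn
2. a, i -> 0 / V _: fires at position(s) 6: zeplabpodn
surface: zeplabpodn

cell RANK=ri, NUM=ri, ASPECT=mi:
underlying: zeplaab-p-re-i
1. e -> o, i -> u / B C0 _: fires at position(s) 10: zeplaabproi
2. a, i -> 0 / V _: fires at position(s) 6, 11: zeplabpro
surface: zeplabpro

cell RANK=vo, NUM=ri, ASPECT=ta:
underlying: zeplaab-fuf-r
1. e -> o, i -> u / B C0 _: no change
2. a, i -> 0 / V _: fires at position(s) 6: zeplabfufr
surface: zeplabfufr


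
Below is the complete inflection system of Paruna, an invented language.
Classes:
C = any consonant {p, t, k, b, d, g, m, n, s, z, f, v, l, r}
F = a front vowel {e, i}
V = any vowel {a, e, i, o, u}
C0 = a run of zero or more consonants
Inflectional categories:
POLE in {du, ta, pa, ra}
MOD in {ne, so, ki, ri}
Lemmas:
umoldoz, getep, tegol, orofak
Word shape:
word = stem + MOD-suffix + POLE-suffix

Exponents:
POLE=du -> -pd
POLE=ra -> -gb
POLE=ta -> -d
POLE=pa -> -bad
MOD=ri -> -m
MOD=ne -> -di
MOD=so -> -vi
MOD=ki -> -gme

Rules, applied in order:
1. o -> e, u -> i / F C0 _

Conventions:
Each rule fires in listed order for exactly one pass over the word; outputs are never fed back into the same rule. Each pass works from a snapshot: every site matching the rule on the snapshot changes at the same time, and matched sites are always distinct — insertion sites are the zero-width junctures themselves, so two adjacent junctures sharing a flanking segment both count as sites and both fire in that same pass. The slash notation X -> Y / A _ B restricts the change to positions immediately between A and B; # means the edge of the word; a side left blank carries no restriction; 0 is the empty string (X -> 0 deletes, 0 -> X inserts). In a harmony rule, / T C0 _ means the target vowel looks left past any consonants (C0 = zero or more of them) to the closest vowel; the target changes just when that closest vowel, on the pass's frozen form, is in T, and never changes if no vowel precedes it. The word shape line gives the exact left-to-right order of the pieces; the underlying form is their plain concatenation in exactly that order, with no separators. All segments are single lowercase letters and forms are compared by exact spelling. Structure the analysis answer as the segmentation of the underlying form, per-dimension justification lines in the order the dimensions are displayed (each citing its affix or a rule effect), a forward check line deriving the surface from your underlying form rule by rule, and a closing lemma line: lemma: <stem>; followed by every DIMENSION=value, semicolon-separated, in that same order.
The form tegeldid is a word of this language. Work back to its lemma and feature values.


underlying: tegol-di-d
POLE=ta - signalled by the affix -d
MOD=ne - signalled by the affix -di
check: tegoldid -> tegeldid
lemma: tegol; POLE=ta; MOD=ne


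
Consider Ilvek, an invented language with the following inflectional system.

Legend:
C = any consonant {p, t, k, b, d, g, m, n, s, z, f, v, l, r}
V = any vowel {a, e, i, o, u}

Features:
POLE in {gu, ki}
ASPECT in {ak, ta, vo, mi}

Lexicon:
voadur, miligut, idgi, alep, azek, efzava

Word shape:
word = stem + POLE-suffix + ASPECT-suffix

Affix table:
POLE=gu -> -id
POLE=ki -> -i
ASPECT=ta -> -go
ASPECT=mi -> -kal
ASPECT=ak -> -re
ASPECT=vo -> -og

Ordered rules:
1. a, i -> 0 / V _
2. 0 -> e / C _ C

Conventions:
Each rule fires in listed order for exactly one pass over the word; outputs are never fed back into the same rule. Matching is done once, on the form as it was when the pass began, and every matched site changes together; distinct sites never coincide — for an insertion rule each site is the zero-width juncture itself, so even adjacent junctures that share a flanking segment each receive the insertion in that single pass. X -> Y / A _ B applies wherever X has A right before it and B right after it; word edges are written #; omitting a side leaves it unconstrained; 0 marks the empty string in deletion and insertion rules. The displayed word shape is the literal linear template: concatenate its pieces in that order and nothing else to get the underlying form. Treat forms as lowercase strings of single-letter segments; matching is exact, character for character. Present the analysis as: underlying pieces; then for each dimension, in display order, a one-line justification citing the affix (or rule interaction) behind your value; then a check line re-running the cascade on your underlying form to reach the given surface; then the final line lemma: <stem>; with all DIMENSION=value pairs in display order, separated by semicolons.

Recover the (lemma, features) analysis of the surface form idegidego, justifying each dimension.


underlying: idgi-id-go
POLE=gu - signalled by the affix -id
ASPECT=ta - signalled by the affix -go
check: idgiidgo -> idgidgo -> idegidego
lemma: idgi; POLE=gu; ASPECT=ta


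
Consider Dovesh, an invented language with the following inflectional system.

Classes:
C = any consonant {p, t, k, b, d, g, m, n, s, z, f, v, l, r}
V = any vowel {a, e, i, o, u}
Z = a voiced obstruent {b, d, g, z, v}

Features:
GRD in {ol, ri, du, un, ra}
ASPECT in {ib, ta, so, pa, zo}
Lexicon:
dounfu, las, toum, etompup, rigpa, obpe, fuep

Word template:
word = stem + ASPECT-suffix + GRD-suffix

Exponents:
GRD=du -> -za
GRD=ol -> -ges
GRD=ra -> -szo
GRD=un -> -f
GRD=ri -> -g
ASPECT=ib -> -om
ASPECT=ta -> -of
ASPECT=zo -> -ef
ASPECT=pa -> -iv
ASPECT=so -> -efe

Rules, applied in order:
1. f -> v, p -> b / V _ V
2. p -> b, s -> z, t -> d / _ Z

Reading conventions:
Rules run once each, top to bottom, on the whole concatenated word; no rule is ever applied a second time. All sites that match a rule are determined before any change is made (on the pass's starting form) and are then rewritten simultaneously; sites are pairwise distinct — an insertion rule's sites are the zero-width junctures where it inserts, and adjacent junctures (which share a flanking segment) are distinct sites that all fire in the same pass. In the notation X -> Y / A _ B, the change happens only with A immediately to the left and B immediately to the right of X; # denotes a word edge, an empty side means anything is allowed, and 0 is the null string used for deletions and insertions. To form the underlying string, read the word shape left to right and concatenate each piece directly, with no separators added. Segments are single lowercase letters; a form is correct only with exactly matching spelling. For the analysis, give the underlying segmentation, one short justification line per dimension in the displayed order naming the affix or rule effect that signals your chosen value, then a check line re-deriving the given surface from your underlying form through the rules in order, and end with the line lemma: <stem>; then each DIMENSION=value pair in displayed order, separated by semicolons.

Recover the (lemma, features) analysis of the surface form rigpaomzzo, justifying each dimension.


underlying: rigpa-om-szo
GRD=ra - signalled by the affix -szo
ASPECT=ib - signalled by the affix -om
check: rigpaomszo -> rigpaomszo -> rigpaomzzo
lemma: rigpa; GRD=ra; ASPECT=ib


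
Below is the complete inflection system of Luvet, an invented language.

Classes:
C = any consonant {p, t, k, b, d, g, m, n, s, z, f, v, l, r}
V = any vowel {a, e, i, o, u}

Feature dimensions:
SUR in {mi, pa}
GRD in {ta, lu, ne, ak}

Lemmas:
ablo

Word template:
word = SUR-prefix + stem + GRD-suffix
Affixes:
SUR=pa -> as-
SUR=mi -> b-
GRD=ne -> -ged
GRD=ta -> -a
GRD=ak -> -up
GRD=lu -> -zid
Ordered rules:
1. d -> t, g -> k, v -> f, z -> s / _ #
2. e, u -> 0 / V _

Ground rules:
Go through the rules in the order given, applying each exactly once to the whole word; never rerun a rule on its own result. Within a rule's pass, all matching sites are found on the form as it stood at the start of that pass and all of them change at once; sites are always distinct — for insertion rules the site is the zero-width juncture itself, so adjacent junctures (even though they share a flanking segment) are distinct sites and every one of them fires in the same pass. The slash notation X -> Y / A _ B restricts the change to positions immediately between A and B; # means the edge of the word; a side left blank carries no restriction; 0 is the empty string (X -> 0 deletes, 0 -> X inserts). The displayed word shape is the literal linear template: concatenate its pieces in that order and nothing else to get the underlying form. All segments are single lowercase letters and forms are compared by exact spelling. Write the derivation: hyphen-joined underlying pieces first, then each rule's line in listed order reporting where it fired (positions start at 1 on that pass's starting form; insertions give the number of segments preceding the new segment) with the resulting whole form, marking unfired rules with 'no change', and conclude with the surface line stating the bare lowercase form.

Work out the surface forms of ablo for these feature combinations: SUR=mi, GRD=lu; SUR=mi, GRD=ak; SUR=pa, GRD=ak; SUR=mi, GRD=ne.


cell SUR=mi, GRD=lu:
underlying: b-ablo-zid
1. d -> t, g -> k, v -> f, z -> s / _ #: fires at position(s) 8: bablozit
2. e, u -> 0 / V _: no change
surface: bablozit

cell SUR=mi, GRD=ak:
underlying: b-ablo-up
1. d -> t, g -> k, v -> f, z -> s / _ #: no change
2. e, u -> 0 / V _: fires at position(s) 6: bablop
surface: bablop

cell SUR=pa, GRD=ak:
underlying: as-ablo-up
1. d -> t, g -> k, v -> f, z -> s / _ #: no change
2. e, u -> 0 / V _: fires at position(s) 7: asablop
surface: asablop

cell SUR=mi, GRD=ne:
underlying: b-ablo-ged
1. d -> t, g -> k, v -> f, z -> s / _ #: fires at position(s) 8: babloget
2. e, u -> 0 / V _: no change
surface: babloget


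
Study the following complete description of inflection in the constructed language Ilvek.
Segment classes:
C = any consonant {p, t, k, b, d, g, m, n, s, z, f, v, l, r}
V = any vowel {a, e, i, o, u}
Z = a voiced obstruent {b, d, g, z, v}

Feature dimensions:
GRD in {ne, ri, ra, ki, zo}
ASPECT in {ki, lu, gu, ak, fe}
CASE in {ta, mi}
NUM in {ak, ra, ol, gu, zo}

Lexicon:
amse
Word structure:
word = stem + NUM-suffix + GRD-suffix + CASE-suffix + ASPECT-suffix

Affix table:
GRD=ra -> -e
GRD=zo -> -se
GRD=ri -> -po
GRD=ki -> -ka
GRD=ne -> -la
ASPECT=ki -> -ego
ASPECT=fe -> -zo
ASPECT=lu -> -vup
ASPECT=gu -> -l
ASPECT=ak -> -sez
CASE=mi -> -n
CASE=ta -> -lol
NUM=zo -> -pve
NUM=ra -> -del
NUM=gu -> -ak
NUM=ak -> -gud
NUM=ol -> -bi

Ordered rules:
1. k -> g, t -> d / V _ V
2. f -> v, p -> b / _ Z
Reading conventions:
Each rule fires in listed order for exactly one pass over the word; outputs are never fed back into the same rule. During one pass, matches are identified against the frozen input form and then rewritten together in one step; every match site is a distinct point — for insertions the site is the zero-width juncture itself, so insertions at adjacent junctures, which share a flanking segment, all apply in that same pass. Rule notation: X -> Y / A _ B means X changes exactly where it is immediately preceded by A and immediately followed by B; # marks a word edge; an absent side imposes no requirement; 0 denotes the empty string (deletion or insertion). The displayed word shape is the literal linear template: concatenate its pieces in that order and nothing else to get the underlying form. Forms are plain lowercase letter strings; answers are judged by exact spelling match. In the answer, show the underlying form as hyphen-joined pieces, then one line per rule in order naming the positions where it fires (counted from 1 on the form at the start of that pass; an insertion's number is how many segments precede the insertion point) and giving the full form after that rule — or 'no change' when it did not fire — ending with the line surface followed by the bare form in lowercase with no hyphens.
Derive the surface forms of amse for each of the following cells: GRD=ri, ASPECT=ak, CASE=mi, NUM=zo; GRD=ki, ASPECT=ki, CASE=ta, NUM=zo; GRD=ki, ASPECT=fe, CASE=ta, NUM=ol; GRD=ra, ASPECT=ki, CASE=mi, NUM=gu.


cell GRD=ri, ASPECT=ak, CASE=mi, NUM=zo:
underlying: amse-pve-po-n-sez
1. k -> g, t -> d / V _ V: no change
2. f -> v, p -> b / _ Z: fires at position(s) 5: amsebveponsez
surface: amsebveponsez

cell GRD=ki, ASPECT=ki, CASE=ta, NUM=zo:
underlying: amse-pve-ka-lol-ego
1. k -> g, t -> d / V _ V: fires at position(s) 8: amsepvegalolego
2. f -> v, p -> b / _ Z: fires at position(s) 5: amsebvegalolego
surface: amsebvegalolego

cell GRD=ki, ASPECT=fe, CASE=ta, NUM=ol:
underlying: amse-bi-ka-lol-zo
1. k -> g, t -> d / V _ V: fires at position(s) 7: amsebigalolzo
2. f -> v, p -> b / _ Z: no change
surface: amsebigalolzo

cell GRD=ra, ASPECT=ki, CASE=mi, NUM=gu:
underlying: amse-ak-e-n-ego
1. k -> g, t -> d / V _ V: fires at position(s) 6: amseagenego
2. f -> v, p -> b / _ Z: no change
surface: amseagenego
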